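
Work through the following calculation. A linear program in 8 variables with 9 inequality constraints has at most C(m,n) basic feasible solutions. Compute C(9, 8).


Each vertex corresponds to some choice of n active constraints out of m, so the number of vertices is at most C(m, n) = m! / (n!(m-n)!).
m = 9, n = 8
Numerator: 9 * 8 * 7 * 6 * 5 * 4 * 3 * 2
Denominator: 8! = 40320
C(9, 8) = 9


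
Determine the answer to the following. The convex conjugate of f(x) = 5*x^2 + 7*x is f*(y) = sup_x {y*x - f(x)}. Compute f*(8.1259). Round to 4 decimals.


f*(y) = sup_x {y*x - a*x^2 - b*x} = sup_x {(y-b)*x - a*x^2}
FOC: (y - b) - 2a*x = 0 => x* = (y - b)/(2a)
x* = (8.1259 - 7)/(2*5) = 0.1126
f*(8.1259) = (y-b)^2/(4a) = (8.1259 - 7)^2/(4*5)
= 1.2677/20 = 0.0634


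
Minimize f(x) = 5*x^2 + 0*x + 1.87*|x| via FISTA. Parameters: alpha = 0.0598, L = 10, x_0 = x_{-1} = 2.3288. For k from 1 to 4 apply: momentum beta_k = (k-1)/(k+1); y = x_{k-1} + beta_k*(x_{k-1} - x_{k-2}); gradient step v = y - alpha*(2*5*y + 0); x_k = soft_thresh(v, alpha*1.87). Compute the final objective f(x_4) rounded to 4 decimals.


FISTA on f(x) = 5*x^2 + 0*x + 1.87*|x|
L = 10, alpha = 0.0598
Iteration 1: beta = 0.0, y = 2.3288 + 0.0*(2.3288 - 2.3288) = 2.3288
  grad(y) = 23.288, v = y - alpha*grad = 0.9362
  prox(v) = soft_thresh(0.9362, 0.1118) = 0.8244
Iteration 2: beta = 0.3333, y = 0.8244 + 0.3333*(0.8244 - 2.3288) = 0.3229
  grad(y) = 3.2287, v = y - alpha*grad = 0.1298
  prox(v) = soft_thresh(0.1298, 0.1118) = 0.018
Iteration 3: beta = 0.5, y = 0.018 + 0.5*(0.018 - 0.8244) = -0.3852
  grad(y) = -3.8522, v = y - alpha*grad = -0.1549
  prox(v) = soft_thresh(-0.1549, 0.1118) = -0.043
Iteration 4: beta = 0.6, y = -0.043 + 0.6*(-0.043 - 0.018) = -0.0796
  grad(y) = -0.7964, v = y - alpha*grad = -0.032
  prox(v) = soft_thresh(-0.032, 0.1118) = 0.0
f(x_4) = 5*0.0^2 + 0*0.0 + 1.87*|0.0| = 0.0


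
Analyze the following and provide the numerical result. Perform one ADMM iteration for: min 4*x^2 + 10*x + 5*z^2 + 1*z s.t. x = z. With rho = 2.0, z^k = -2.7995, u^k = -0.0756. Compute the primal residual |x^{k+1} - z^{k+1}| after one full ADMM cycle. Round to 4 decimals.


ADMM iteration with rho = 2.0, z^k = -2.7995, u^k = -0.0756
Step 1: x-update.
Minimize 4*x^2 + 10*x + (2.0/2)*(x + 2.7995 - 0.0756)^2
FOC: (2*4 + 2.0)*x = -10 + 2.0*(-2.7995 + 0.0756)
x^{k+1} = -1.5448
Step 2: z-update.
Minimize 5*z^2 + 1*z + (2.0/2)*(-1.5448 - z - 0.0756)^2
FOC: (2*5 + 2.0)*z = -1 + 2.0*(-1.5448 - 0.0756)
z^{k+1} = -0.3534
Step 3: u-update.
u^{k+1} = -0.0756 - 1.5448 + 0.3534 = -1.267
Step 4: Primal residual = |-1.5448 + 0.3534| = 1.1914


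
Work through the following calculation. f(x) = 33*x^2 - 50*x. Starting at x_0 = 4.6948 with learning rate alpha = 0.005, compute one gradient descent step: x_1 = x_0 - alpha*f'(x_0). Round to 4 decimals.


We compute the gradient at x_0 and apply the update.
f'(x) = 66*x - 50
f'(4.6948) = 66*4.6948 - 50 = 259.8568
x_1 = 4.6948 - 0.005*259.8568 = 3.3955


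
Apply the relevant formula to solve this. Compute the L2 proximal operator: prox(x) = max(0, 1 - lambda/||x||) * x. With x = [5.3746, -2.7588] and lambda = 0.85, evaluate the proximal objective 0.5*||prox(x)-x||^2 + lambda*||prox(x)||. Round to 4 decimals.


Step 1: Compute ||x||.
||x|| = 6.0413
Step 2: Compute scaling factor.
scale = max(0, 1 - 0.85/6.0413) = 0.8593
Step 3: prox(x) = [4.6184, -2.3706]
||prox(x)|| = 5.1913
Step 4: Proximal objective.
0.5*||prox-x||^2 = 0.3613
lambda*||prox|| = 4.4126
Total = 4.7739


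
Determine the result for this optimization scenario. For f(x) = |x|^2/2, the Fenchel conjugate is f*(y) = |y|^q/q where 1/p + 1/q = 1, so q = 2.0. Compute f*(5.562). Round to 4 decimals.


The conjugate exponent q satisfies 1/p + 1/q = 1.
p = 2, so q = 2/(2 - 1) = 2.0
|y|^q = 5.562^2.0 = 30.9358
f*(5.562) = 30.9358 / 2.0 = 15.4679


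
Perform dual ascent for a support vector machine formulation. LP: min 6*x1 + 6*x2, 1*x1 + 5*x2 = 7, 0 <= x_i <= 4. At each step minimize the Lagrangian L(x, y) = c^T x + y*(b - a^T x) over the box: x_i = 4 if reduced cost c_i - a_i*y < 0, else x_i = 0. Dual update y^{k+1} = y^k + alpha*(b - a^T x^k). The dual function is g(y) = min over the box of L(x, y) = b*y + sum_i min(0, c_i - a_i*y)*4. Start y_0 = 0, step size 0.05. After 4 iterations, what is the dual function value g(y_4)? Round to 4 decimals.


Dual ascent for LP: min 6*x1 + 6*x2, 1*x1 + 5*x2 = 7, 0 <= x_i <= 4
Step 1: y^k = 0.0, reduced costs: (6.0, 6.0)
  x^k = (0.0, 0.0), subgradient = b - a^T x = 7.0
  y^{k+1} = 0.0 + 0.05*7.0 = 0.35
Step 2: y^k = 0.35, reduced costs: (5.65, 4.25)
  x^k = (0.0, 0.0), subgradient = b - a^T x = 7.0
  y^{k+1} = 0.35 + 0.05*7.0 = 0.7
Step 3: y^k = 0.7, reduced costs: (5.3, 2.5)
  x^k = (0.0, 0.0), subgradient = b - a^T x = 7.0
  y^{k+1} = 0.7 + 0.05*7.0 = 1.05
Step 4: y^k = 1.05, reduced costs: (4.95, 0.75)
  x^k = (0.0, 0.0), subgradient = b - a^T x = 7.0
  y^{k+1} = 1.05 + 0.05*7.0 = 1.4
Dual objective at y_4 = 1.4: reduced costs (4.6, -1.0), box minimizer x = (0.0, 4.0)
g(y_4) = b*y + (c1 - a1*y)*x1 + (c2 - a2*y)*x2 = 7*1.4 + 4.6*0.0 + (-1.0)*4.0 = 9.8 + 0.0 - 4.0 = 5.8


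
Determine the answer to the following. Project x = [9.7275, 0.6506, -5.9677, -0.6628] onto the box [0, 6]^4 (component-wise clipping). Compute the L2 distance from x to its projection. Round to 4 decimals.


Project each component onto [0, 6].
clip(9.7275) = 6.0, clip(0.6506) = 0.6506, clip(-5.9677) = 0.0, clip(-0.6628) = 0.0
Projection = [6.0, 0.6506, 0.0, 0.0]
Squared diffs: [13.8943, 0.0, 35.6134, 0.4393]
Distance = sqrt(49.947) = 7.0673


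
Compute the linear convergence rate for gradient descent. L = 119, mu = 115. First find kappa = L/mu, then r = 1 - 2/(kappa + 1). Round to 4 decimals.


Step 1: Compute the condition number.
kappa = L/mu = 119/115 = 1.0348
Step 2: Compute the convergence rate.
r = 1 - 2/(kappa + 1) = 1 - 2*mu/(L + mu) = (L - mu)/(L + mu) = 4/234 = 0.0171


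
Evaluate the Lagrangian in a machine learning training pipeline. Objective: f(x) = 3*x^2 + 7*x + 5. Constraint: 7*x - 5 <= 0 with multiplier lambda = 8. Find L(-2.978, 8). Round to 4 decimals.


Step 1: Evaluate f(x).
f(-2.978) = 3*(-2.978)^2 + 7*(-2.978) + 5 = 10.7595
Step 2: Evaluate g(x).
g(-2.978) = 7*-2.978 - 5 = -25.846
Step 3: Compute Lagrangian.
L = 10.7595 + 8*-25.846 = -196.0085


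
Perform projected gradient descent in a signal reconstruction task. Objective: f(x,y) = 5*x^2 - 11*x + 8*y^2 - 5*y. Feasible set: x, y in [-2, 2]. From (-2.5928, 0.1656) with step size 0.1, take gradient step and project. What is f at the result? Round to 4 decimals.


Step 1: Compute gradient at (-2.5928, 0.1656).
grad_x = 2*5*-2.5928 - 11 = -36.928
grad_y = 2*8*0.1656 - 5 = -2.3504
Step 2: Gradient step.
x_raw = -2.5928 - 0.1*-36.928 = 1.1
y_raw = 0.1656 - 0.1*-2.3504 = 0.4006
Step 3: Project onto [-2, 2].
x_proj = clip(1.1) = 1.1
y_proj = clip(0.4006) = 0.4006
Step 4: Evaluate f.
f(1.1, 0.4006) = -6.7691


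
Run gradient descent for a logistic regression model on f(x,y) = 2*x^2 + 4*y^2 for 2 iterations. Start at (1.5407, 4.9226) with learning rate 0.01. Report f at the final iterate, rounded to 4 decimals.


Gradient descent on f(x,y) = 2*x^2 + 4*y^2.
Starting point: (1.5407, 4.9226), alpha = 0.01
Step 1: grad_x = 2*2*1.5407 = 6.1628, grad_y = 2*4*4.9226 = 39.3808
  x_1 = 1.5407 - 0.01*6.1628 = 1.4791
  y_1 = 4.9226 - 0.01*39.3808 = 4.5288
Step 2: grad_x = 2*2*1.4791 = 5.9163, grad_y = 2*4*4.5288 = 36.2303
  x_2 = 1.4791 - 0.01*5.9163 = 1.4199
  y_2 = 4.5288 - 0.01*36.2303 = 4.1665
f(1.4199, 4.1665) = 2*1.4199^2 + 4*4.1665^2 = 73.4708


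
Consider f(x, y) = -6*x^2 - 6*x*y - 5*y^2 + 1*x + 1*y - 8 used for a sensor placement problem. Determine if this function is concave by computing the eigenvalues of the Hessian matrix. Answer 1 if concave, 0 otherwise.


The Hessian of f(x,y) = -6*x^2 - 6*x*y - 5*y^2 + 1*x + 1*y - 8 is:
H = [[-12, -6], [-6, -10]]
Trace = -12 - 10 = -22
Determinant = -12*-10 - (-6)^2 = 84
Discriminant = (-22)^2 - 4*84 = 148.0
Eigenvalues: lambda_1 = -17.0828, lambda_2 = -4.9172
The function is concave.

1


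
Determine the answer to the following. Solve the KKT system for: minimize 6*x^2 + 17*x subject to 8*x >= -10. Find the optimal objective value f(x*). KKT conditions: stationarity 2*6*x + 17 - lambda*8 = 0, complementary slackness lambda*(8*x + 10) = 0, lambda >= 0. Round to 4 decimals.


Step 1: Try lambda = 0 (constraint inactive).
x_unc = -17/(2*6) = -1.4167
Check: 8*-1.4167 = -11.3336 < -10 -- violated!
Step 2: Constraint must be active: 8*x = -10
x* = -10/8 = -1.25
lambda = (2*6*(-1.25) + 17)/8 = 0.25
Step 3: Compute optimal value.
f(x*) = 6*(-1.25)^2 + 17*(-1.25) = -11.875


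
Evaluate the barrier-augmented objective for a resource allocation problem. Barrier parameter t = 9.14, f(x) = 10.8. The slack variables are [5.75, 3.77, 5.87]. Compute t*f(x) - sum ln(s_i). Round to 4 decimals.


Step 1: Compute log-barrier.
ln values: [1.7492, 1.3271, 1.7699]
phi = -(1.7492 + 1.3271 + 1.7699) = -4.8461
Step 2: Compute augmented objective.
t*f(x) = 9.14*10.8 = 98.712
Total = 98.712 - 4.8461 = 93.8659


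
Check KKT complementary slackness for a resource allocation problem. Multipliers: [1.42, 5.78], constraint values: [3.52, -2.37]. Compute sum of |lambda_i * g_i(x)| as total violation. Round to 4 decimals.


KKT complementary slackness check:
lambda_1 * g_1 = 1.42 * 3.52 = 4.9984
lambda_2 * g_2 = 5.78 * -2.37 = -13.6986
Total violation = 4.9984 + 13.6986 = 18.697


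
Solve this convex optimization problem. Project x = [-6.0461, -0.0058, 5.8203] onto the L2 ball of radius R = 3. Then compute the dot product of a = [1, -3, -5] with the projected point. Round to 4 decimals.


Step 1: Compute ||x|| (intermediates to 6 decimals).
||x|| = sqrt((-6.0461)^2 + (-0.0058)^2 + 5.8203^2) = 8.392333
Step 2: Project.
Since ||x|| > R, scale = R/||x|| = 3/8.392333 = 0.357469, proj(x) = scale * x
proj(x) = [-2.161293, -0.002073, 2.080577]
Step 3: Dot product.
a^T * proj(x) = 1*(-2.161293) - 3*(-0.002073) - 5*2.080577 = -12.558


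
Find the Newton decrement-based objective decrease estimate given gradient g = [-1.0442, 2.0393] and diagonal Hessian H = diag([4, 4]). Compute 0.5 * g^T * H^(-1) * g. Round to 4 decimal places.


Step 1: H is diagonal, so H^(-1) * g = [-0.2611, 0.5098].
Step 2: g^T H^(-1) g = sum_i g_i^2 / H_ii
  = (-1.0442)^2/4 + (2.0393)^2/4
  = 0.2726 + 1.0397 = 1.3123
Step 3: Objective decrease = 0.5 * g^T H^(-1) g = 0.6561


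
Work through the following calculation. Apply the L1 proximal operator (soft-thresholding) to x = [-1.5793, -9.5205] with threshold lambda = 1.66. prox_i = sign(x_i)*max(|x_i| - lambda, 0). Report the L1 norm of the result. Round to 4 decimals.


Soft-thresholding with lambda = 1.66:
prox(-1.5793) = sign(-1.5793)*max(|-1.5793| - 1.66, 0) = 0.0
prox(-9.5205) = sign(-9.5205)*max(|-9.5205| - 1.66, 0) = -7.8605
prox(x) = [0.0, -7.8605]
||prox(x)||_1 = 0.0 + 7.8605 = 7.8605


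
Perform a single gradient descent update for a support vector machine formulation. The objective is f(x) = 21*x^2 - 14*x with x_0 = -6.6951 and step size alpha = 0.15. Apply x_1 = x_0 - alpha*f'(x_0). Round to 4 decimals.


We compute the gradient at x_0 and apply the update.
f'(x) = 42*x - 14
f'(-6.6951) = 42*-6.6951 - 14 = -295.1942
x_1 = -6.6951 - 0.15*-295.1942 = 37.584


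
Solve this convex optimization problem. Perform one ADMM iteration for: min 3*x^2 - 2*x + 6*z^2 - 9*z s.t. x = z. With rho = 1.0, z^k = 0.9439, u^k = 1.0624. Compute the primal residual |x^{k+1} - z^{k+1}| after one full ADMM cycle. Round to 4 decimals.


ADMM iteration with rho = 1.0, z^k = 0.9439, u^k = 1.0624
Step 1: x-update.
Minimize 3*x^2 - 2*x + (1.0/2)*(x - 0.9439 + 1.0624)^2
FOC: (2*3 + 1.0)*x = 2 + 1.0*(0.9439 - 1.0624)
x^{k+1} = 0.2688
Step 2: z-update.
Minimize 6*z^2 - 9*z + (1.0/2)*(0.2688 - z + 1.0624)^2
FOC: (2*6 + 1.0)*z = 9 + 1.0*(0.2688 + 1.0624)
z^{k+1} = 0.7947
Step 3: u-update.
u^{k+1} = 1.0624 + 0.2688 - 0.7947 = 0.5365
Step 4: Primal residual = |0.2688 - 0.7947| = 0.5259


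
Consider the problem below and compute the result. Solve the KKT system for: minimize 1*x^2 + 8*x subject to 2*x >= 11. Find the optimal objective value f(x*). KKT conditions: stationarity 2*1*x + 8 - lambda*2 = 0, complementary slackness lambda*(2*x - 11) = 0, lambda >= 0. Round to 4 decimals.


Step 1: Try lambda = 0 (constraint inactive).
x_unc = -8/(2*1) = -4.0
Check: 2*-4.0 = -8.0 < 11 -- violated!
Step 2: Constraint must be active: 2*x = 11
x* = 11/2 = 5.5
lambda = (2*1*5.5 + 8)/2 = 9.5
Step 3: Compute optimal value.
f(x*) = 1*5.5^2 + 8*5.5 = 74.25


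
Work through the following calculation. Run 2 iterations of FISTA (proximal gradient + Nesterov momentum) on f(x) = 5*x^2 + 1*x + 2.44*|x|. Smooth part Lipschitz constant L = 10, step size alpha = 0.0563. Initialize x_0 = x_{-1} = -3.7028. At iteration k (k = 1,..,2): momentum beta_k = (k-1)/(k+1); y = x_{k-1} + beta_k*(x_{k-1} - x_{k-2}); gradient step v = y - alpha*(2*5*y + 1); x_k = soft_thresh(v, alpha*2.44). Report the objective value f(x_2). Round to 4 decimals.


FISTA on f(x) = 5*x^2 + 1*x + 2.44*|x|
L = 10, alpha = 0.0563
Iteration 1: beta = 0.0, y = -3.7028 + 0.0*(-3.7028 + 3.7028) = -3.7028
  grad(y) = -36.028, v = y - alpha*grad = -1.6744
  prox(v) = soft_thresh(-1.6744, 0.1374) = -1.5371
Iteration 2: beta = 0.3333, y = -1.5371 + 0.3333*(-1.5371 + 3.7028) = -0.8151
  grad(y) = -7.1514, v = y - alpha*grad = -0.4125
  prox(v) = soft_thresh(-0.4125, 0.1374) = -0.2751
f(x_2) = 5*(-0.2751)^2 + 1*(-0.2751) + 2.44*|-0.2751| = 0.7747


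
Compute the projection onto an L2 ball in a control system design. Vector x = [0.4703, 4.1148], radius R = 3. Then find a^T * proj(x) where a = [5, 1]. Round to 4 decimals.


Step 1: Compute ||x|| (intermediates to 6 decimals).
||x|| = sqrt(0.4703^2 + 4.1148^2) = 4.141589
Step 2: Project.
Since ||x|| > R, scale = R/||x|| = 3/4.141589 = 0.72436, proj(x) = scale * x
proj(x) = [0.340667, 2.980597]
Step 3: Dot product.
a^T * proj(x) = 5*0.340667 + 1*2.980597 = 4.6839


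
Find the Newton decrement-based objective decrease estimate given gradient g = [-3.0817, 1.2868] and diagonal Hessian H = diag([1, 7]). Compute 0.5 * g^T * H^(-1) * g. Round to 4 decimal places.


Step 1: H is diagonal, so H^(-1) * g = [-3.0817, 0.1838].
Step 2: g^T H^(-1) g = sum_i g_i^2 / H_ii
  = (-3.0817)^2/1 + (1.2868)^2/7
  = 9.4969 + 0.2366 = 9.7334
Step 3: Objective decrease = 0.5 * g^T H^(-1) g = 4.8667


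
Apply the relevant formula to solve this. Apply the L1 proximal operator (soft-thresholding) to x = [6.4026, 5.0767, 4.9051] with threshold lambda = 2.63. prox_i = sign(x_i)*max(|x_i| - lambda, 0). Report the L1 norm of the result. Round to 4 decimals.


Soft-thresholding with lambda = 2.63:
prox(6.4026) = sign(6.4026)*max(|6.4026| - 2.63, 0) = 3.7726
prox(5.0767) = sign(5.0767)*max(|5.0767| - 2.63, 0) = 2.4467
prox(4.9051) = sign(4.9051)*max(|4.9051| - 2.63, 0) = 2.2751
prox(x) = [3.7726, 2.4467, 2.2751]
||prox(x)||_1 = 3.7726 + 2.4467 + 2.2751 = 8.4944


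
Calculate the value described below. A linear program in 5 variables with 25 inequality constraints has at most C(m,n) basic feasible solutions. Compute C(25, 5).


Each vertex corresponds to some choice of n active constraints out of m, so the number of vertices is at most C(m, n) = m! / (n!(m-n)!).
m = 25, n = 5
Numerator: 25 * 24 * 23 * 22 * 21
Denominator: 5! = 120
C(25, 5) = 53130


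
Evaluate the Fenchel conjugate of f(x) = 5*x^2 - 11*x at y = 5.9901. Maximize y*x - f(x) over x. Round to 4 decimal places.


f*(y) = sup_x {y*x - a*x^2 - b*x} = sup_x {(y-b)*x - a*x^2}
FOC: (y - b) - 2a*x = 0 => x* = (y - b)/(2a)
x* = (5.9901 + 11)/(2*5) = 1.699
f*(5.9901) = (y-b)^2/(4a) = (5.9901 + 11)^2/(4*5)
= 288.6635/20 = 14.4332


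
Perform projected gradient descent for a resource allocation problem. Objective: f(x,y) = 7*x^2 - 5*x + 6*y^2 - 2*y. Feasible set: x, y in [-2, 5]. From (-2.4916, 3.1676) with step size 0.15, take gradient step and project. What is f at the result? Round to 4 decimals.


Step 1: Compute gradient at (-2.4916, 3.1676).
grad_x = 2*7*-2.4916 - 5 = -39.8824
grad_y = 2*6*3.1676 - 2 = 36.0112
Step 2: Gradient step.
x_raw = -2.4916 - 0.15*-39.8824 = 3.4908
y_raw = 3.1676 - 0.15*36.0112 = -2.2341
Step 3: Project onto [-2, 5].
x_proj = clip(3.4908) = 3.4908
y_proj = clip(-2.2341) = -2.0
Step 4: Evaluate f.
f(3.4908, -2.0) = 95.844


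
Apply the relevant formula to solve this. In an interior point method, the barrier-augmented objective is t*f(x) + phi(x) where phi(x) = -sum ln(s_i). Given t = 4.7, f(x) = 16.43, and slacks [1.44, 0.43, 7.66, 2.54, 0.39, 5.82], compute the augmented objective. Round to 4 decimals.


Step 1: Compute log-barrier.
ln values: [0.3646, -0.844, 2.036, 0.9322, -0.9416, 1.7613]
phi = -(0.3646 - 0.844 + 2.036 + 0.9322 - 0.9416 + 1.7613) = -3.3085
Step 2: Compute augmented objective.
t*f(x) = 4.7*16.43 = 77.221
Total = 77.221 - 3.3085 = 73.9125


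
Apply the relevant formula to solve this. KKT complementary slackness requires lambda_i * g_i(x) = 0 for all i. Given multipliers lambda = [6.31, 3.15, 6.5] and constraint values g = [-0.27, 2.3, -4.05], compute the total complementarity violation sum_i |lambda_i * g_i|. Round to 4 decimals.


KKT complementary slackness check:
lambda_1 * g_1 = 6.31 * -0.27 = -1.7037
lambda_2 * g_2 = 3.15 * 2.3 = 7.245
lambda_3 * g_3 = 6.5 * -4.05 = -26.325
Total violation = 1.7037 + 7.245 + 26.325 = 35.2737


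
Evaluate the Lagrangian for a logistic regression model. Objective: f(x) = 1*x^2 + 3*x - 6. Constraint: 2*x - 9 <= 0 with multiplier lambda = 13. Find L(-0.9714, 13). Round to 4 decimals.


Step 1: Evaluate f(x).
f(-0.9714) = 1*(-0.9714)^2 + 3*(-0.9714) - 6 = -7.9706
Step 2: Evaluate g(x).
g(-0.9714) = 2*-0.9714 - 9 = -10.9428
Step 3: Compute Lagrangian.
L = -7.9706 + 13*-10.9428 = -150.227


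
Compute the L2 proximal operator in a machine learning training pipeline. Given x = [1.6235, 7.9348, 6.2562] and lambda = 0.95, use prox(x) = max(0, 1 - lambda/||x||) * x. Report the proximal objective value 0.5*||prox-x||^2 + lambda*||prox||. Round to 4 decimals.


Step 1: Compute ||x||.
||x|| = 10.2341
Step 2: Compute scaling factor.
scale = max(0, 1 - 0.95/10.2341) = 0.9072
Step 3: prox(x) = [1.4728, 7.1982, 5.6755]
||prox(x)|| = 9.2841
Step 4: Proximal objective.
0.5*||prox-x||^2 = 0.4513
lambda*||prox|| = 8.8199
Total = 9.2711


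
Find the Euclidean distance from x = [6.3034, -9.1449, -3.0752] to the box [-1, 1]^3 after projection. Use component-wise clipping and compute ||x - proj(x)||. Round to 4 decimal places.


Project each component onto [-1, 1].
clip(6.3034) = 1.0, clip(-9.1449) = -1.0, clip(-3.0752) = -1.0
Projection = [1.0, -1.0, -1.0]
Squared diffs: [28.1261, 66.3394, 4.3065]
Distance = sqrt(98.772) = 9.9384


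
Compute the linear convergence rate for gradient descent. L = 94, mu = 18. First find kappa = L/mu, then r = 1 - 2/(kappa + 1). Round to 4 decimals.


Step 1: Compute the condition number.
kappa = L/mu = 94/18 = 5.2222
Step 2: Compute the convergence rate.
r = 1 - 2/(kappa + 1) = 1 - 2*mu/(L + mu) = (L - mu)/(L + mu) = 76/112 = 0.6786


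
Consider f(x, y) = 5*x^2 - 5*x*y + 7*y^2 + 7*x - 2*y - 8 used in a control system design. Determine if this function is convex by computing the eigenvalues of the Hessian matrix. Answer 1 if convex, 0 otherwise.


The Hessian of f(x,y) = 5*x^2 - 5*x*y + 7*y^2 + 7*x - 2*y - 8 is:
H = [[10, -5], [-5, 14]]
Trace = 10 + 14 = 24
Determinant = 10*14 - (-5)^2 = 115
Discriminant = (24)^2 - 4*115 = 116.0
Eigenvalues: lambda_1 = 6.6148, lambda_2 = 17.3852
The function is convex.

1


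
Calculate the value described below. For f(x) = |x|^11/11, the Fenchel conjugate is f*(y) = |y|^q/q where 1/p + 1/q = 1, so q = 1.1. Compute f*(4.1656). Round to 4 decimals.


The conjugate exponent q satisfies 1/p + 1/q = 1.
p = 11, so q = 11/(11 - 1) = 1.1
|y|^q = 4.1656^1.1 = 4.8045
f*(4.1656) = 4.8045 / 1.1 = 4.3677


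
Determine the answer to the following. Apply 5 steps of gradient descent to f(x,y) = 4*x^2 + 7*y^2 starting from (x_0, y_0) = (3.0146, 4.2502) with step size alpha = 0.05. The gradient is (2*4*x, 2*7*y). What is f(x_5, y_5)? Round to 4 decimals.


Gradient descent on f(x,y) = 4*x^2 + 7*y^2.
Starting point: (3.0146, 4.2502), alpha = 0.05
Step 1: grad_x = 2*4*3.0146 = 24.1168, grad_y = 2*7*4.2502 = 59.5028
  x_1 = 3.0146 - 0.05*24.1168 = 1.8088
  y_1 = 4.2502 - 0.05*59.5028 = 1.2751
Step 2: grad_x = 2*4*1.8088 = 14.4701, grad_y = 2*7*1.2751 = 17.8508
  x_2 = 1.8088 - 0.05*14.4701 = 1.0853
  y_2 = 1.2751 - 0.05*17.8508 = 0.3825
Step 3: grad_x = 2*4*1.0853 = 8.682, grad_y = 2*7*0.3825 = 5.3553
  x_3 = 1.0853 - 0.05*8.682 = 0.6512
  y_3 = 0.3825 - 0.05*5.3553 = 0.1148
Step 4: grad_x = 2*4*0.6512 = 5.2092, grad_y = 2*7*0.1148 = 1.6066
  x_4 = 0.6512 - 0.05*5.2092 = 0.3907
  y_4 = 0.1148 - 0.05*1.6066 = 0.0344
Step 5: grad_x = 2*4*0.3907 = 3.1255, grad_y = 2*7*0.0344 = 0.482
  x_5 = 0.3907 - 0.05*3.1255 = 0.2344
  y_5 = 0.0344 - 0.05*0.482 = 0.0103
f(0.2344, 0.0103) = 4*0.2344^2 + 7*0.0103^2 = 0.2205


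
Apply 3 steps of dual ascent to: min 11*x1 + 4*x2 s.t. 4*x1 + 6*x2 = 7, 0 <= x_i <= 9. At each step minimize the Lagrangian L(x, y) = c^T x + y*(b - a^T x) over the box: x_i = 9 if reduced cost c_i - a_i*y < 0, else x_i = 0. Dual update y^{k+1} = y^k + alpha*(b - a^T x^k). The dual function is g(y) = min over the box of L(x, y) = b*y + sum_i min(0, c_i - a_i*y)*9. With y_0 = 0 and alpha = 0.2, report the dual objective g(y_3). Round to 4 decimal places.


Dual ascent for LP: min 11*x1 + 4*x2, 4*x1 + 6*x2 = 7, 0 <= x_i <= 9
Step 1: y^k = 0.0, reduced costs: (11.0, 4.0)
  x^k = (0.0, 0.0), subgradient = b - a^T x = 7.0
  y^{k+1} = 0.0 + 0.2*7.0 = 1.4
Step 2: y^k = 1.4, reduced costs: (5.4, -4.4)
  x^k = (0.0, 9.0), subgradient = b - a^T x = -47.0
  y^{k+1} = 1.4 + 0.2*-47.0 = -8.0
Step 3: y^k = -8.0, reduced costs: (43.0, 52.0)
  x^k = (0.0, 0.0), subgradient = b - a^T x = 7.0
  y^{k+1} = -8.0 + 0.2*7.0 = -6.6
Dual objective at y_3 = -6.6: reduced costs (37.4, 43.6), box minimizer x = (0.0, 0.0)
g(y_3) = b*y + (c1 - a1*y)*x1 + (c2 - a2*y)*x2 = 7*(-6.6) + 37.4*0.0 + 43.6*0.0 = -46.2 + 0.0 + 0.0 = -46.2


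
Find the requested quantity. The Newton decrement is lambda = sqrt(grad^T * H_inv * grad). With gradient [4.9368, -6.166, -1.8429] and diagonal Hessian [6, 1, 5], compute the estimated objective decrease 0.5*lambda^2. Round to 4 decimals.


Step 1: H is diagonal, so H^(-1) * g = [0.8228, -6.166, -0.3686].
Step 2: g^T H^(-1) g = sum_i g_i^2 / H_ii
  = (4.9368)^2/6 + (-6.166)^2/1 + (-1.8429)^2/5
  = 4.062 + 38.0196 + 0.6793 = 42.7608
Step 3: Objective decrease = 0.5 * g^T H^(-1) g = 21.3804


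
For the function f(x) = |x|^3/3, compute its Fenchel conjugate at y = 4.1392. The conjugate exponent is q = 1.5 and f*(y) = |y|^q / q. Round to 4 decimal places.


The conjugate exponent q satisfies 1/p + 1/q = 1.
p = 3, so q = 3/(3 - 1) = 1.5
|y|^q = 4.1392^1.5 = 8.4212
f*(4.1392) = 8.4212 / 1.5 = 5.6141


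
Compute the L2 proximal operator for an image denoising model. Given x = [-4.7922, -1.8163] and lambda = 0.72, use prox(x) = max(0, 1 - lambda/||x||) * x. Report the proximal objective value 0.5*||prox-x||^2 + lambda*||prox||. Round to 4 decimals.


Step 1: Compute ||x||.
||x|| = 5.1249
Step 2: Compute scaling factor.
scale = max(0, 1 - 0.72/5.1249) = 0.8595
Step 3: prox(x) = [-4.1189, -1.5611]
||prox(x)|| = 4.4049
Step 4: Proximal objective.
0.5*||prox-x||^2 = 0.2592
lambda*||prox|| = 3.1715
Total = 3.4307


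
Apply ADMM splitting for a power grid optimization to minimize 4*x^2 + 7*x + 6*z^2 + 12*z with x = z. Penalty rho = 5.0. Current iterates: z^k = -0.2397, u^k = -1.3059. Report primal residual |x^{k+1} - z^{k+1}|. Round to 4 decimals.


ADMM iteration with rho = 5.0, z^k = -0.2397, u^k = -1.3059
Step 1: x-update.
Minimize 4*x^2 + 7*x + (5.0/2)*(x + 0.2397 - 1.3059)^2
FOC: (2*4 + 5.0)*x = -7 + 5.0*(-0.2397 + 1.3059)
x^{k+1} = -0.1284
Step 2: z-update.
Minimize 6*z^2 + 12*z + (5.0/2)*(-0.1284 - z - 1.3059)^2
FOC: (2*6 + 5.0)*z = -12 + 5.0*(-0.1284 - 1.3059)
z^{k+1} = -1.1277
Step 3: u-update.
u^{k+1} = -1.3059 - 0.1284 + 1.1277 = -0.3066
Step 4: Primal residual = |-0.1284 + 1.1277| = 0.9993


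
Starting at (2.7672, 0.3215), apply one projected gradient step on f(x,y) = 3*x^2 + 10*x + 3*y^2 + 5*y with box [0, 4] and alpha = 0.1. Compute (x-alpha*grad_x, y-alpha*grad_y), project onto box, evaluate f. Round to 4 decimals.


Step 1: Compute gradient at (2.7672, 0.3215).
grad_x = 2*3*2.7672 + 10 = 26.6032
grad_y = 2*3*0.3215 + 5 = 6.929
Step 2: Gradient step.
x_raw = 2.7672 - 0.1*26.6032 = 0.1069
y_raw = 0.3215 - 0.1*6.929 = -0.3714
Step 3: Project onto [0, 4].
x_proj = clip(0.1069) = 0.1069
y_proj = clip(-0.3714) = 0.0
Step 4: Evaluate f.
f(0.1069, 0.0) = 1.1031


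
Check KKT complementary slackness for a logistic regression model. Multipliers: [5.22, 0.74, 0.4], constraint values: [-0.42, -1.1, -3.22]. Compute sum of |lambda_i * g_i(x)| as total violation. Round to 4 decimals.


KKT complementary slackness check:
lambda_1 * g_1 = 5.22 * -0.42 = -2.1924
lambda_2 * g_2 = 0.74 * -1.1 = -0.814
lambda_3 * g_3 = 0.4 * -3.22 = -1.288
Total violation = 2.1924 + 0.814 + 1.288 = 4.2944


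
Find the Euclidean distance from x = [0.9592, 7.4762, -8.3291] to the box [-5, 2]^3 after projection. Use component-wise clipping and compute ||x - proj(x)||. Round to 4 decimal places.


Project each component onto [-5, 2].
clip(0.9592) = 0.9592, clip(7.4762) = 2.0, clip(-8.3291) = -5.0
Projection = [0.9592, 2.0, -5.0]
Squared diffs: [0.0, 29.9888, 11.0829]
Distance = sqrt(41.0717) = 6.4087


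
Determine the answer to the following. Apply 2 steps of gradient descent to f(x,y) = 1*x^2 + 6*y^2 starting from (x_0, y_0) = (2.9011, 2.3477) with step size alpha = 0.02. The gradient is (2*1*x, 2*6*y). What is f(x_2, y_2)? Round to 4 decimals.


Gradient descent on f(x,y) = 1*x^2 + 6*y^2.
Starting point: (2.9011, 2.3477), alpha = 0.02
Step 1: grad_x = 2*1*2.9011 = 5.8022, grad_y = 2*6*2.3477 = 28.1724
  x_1 = 2.9011 - 0.02*5.8022 = 2.7851
  y_1 = 2.3477 - 0.02*28.1724 = 1.7843
Step 2: grad_x = 2*1*2.7851 = 5.5701, grad_y = 2*6*1.7843 = 21.411
  x_2 = 2.7851 - 0.02*5.5701 = 2.6737
  y_2 = 1.7843 - 0.02*21.411 = 1.356
f(2.6737, 1.356) = 1*2.6737^2 + 6*1.356^2 = 18.1814


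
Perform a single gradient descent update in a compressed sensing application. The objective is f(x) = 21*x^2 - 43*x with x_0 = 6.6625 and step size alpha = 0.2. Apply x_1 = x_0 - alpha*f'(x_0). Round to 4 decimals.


We compute the gradient at x_0 and apply the update.
f'(x) = 42*x - 43
f'(6.6625) = 42*6.6625 - 43 = 236.825
x_1 = 6.6625 - 0.2*236.825 = -40.7025


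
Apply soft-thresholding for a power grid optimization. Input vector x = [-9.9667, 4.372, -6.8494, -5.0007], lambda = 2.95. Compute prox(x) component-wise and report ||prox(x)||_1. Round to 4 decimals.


Soft-thresholding with lambda = 2.95:
prox(-9.9667) = sign(-9.9667)*max(|-9.9667| - 2.95, 0) = -7.0167
prox(4.372) = sign(4.372)*max(|4.372| - 2.95, 0) = 1.422
prox(-6.8494) = sign(-6.8494)*max(|-6.8494| - 2.95, 0) = -3.8994
prox(-5.0007) = sign(-5.0007)*max(|-5.0007| - 2.95, 0) = -2.0507
prox(x) = [-7.0167, 1.422, -3.8994, -2.0507]
||prox(x)||_1 = 7.0167 + 1.422 + 3.8994 + 2.0507 = 14.3888


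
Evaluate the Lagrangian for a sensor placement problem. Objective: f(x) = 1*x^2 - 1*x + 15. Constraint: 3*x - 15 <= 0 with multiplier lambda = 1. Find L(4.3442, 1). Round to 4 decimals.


Step 1: Evaluate f(x).
f(4.3442) = 1*4.3442^2 - 1*4.3442 + 15 = 29.5279
Step 2: Evaluate g(x).
g(4.3442) = 3*4.3442 - 15 = -1.9674
Step 3: Compute Lagrangian.
L = 29.5279 + 1*-1.9674 = 27.5605


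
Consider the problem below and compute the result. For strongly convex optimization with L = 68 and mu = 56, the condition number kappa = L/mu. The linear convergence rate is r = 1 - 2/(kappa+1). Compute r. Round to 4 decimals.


Step 1: Compute the condition number.
kappa = L/mu = 68/56 = 1.2143
Step 2: Compute the convergence rate.
r = 1 - 2/(kappa + 1) = 1 - 2*mu/(L + mu) = (L - mu)/(L + mu) = 12/124 = 0.0968


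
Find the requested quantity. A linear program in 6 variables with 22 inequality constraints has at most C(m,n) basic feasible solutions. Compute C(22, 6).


Each vertex corresponds to some choice of n active constraints out of m, so the number of vertices is at most C(m, n) = m! / (n!(m-n)!).
m = 22, n = 6
Numerator: 22 * 21 * 20 * 19 * 18 * 17
Denominator: 6! = 720
C(22, 6) = 74613


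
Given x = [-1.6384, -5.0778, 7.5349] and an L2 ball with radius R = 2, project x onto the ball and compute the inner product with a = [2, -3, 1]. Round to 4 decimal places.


Step 1: Compute ||x|| (intermediates to 6 decimals).
||x|| = sqrt((-1.6384)^2 + (-5.0778)^2 + 7.5349^2) = 9.23272
Step 2: Project.
Since ||x|| > R, scale = R/||x|| = 2/9.23272 = 0.216621, proj(x) = scale * x
proj(x) = [-0.354912, -1.099958, 1.632218]
Step 3: Dot product.
a^T * proj(x) = 2*(-0.354912) - 3*(-1.099958) + 1*1.632218 = 4.2223


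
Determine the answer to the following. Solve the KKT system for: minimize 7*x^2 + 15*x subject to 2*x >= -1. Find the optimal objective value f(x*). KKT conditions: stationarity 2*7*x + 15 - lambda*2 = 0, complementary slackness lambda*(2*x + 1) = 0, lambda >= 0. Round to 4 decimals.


Step 1: Try lambda = 0 (constraint inactive).
x_unc = -15/(2*7) = -1.0714
Check: 2*-1.0714 = -2.1428 < -1 -- violated!
Step 2: Constraint must be active: 2*x = -1
x* = -1/2 = -0.5
lambda = (2*7*(-0.5) + 15)/2 = 4.0
Step 3: Compute optimal value.
f(x*) = 7*(-0.5)^2 + 15*(-0.5) = -5.75


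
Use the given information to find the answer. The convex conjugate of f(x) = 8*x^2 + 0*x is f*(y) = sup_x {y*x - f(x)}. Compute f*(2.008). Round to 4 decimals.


f*(y) = sup_x {y*x - a*x^2 - b*x} = sup_x {(y-b)*x - a*x^2}
FOC: (y - b) - 2a*x = 0 => x* = (y - b)/(2a)
x* = (2.008 - 0)/(2*8) = 0.1255
f*(2.008) = (y-b)^2/(4a) = (2.008 - 0)^2/(4*8)
= 4.0321/32 = 0.126


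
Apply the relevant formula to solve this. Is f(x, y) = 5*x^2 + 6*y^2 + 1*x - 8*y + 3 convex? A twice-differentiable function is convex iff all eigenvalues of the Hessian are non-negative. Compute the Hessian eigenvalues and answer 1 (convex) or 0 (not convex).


The Hessian of f(x,y) = 5*x^2 + 6*y^2 + 1*x - 8*y + 3 is:
H = [[10, 0], [0, 12]]
Trace = 10 + 12 = 22
Determinant = 10*12 - (0)^2 = 120
Discriminant = (22)^2 - 4*120 = 4.0
Eigenvalues: lambda_1 = 10.0, lambda_2 = 12.0
The function is convex.

1


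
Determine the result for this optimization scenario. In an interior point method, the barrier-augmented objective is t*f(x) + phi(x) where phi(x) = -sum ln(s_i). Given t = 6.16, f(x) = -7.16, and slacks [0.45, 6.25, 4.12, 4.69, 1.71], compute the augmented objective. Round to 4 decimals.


Step 1: Compute log-barrier.
ln values: [-0.7985, 1.8326, 1.4159, 1.5454, 0.5365]
phi = -(-0.7985 + 1.8326 + 1.4159 + 1.5454 + 0.5365) = -4.5319
Step 2: Compute augmented objective.
t*f(x) = 6.16*-7.16 = -44.1056
Total = -44.1056 - 4.5319 = -48.6375


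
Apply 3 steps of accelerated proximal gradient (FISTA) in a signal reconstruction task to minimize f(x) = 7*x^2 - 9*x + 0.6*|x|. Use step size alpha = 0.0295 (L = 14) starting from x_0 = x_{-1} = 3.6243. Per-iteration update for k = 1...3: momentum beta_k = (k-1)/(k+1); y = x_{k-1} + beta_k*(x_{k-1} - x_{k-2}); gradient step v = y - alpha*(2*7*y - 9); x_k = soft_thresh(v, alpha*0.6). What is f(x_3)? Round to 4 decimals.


FISTA on f(x) = 7*x^2 - 9*x + 0.6*|x|
L = 14, alpha = 0.0295
Iteration 1: beta = 0.0, y = 3.6243 + 0.0*(3.6243 - 3.6243) = 3.6243
  grad(y) = 41.7402, v = y - alpha*grad = 2.393
  prox(v) = soft_thresh(2.393, 0.0177) = 2.3753
Iteration 2: beta = 0.3333, y = 2.3753 + 0.3333*(2.3753 - 3.6243) = 1.9589
  grad(y) = 18.4249, v = y - alpha*grad = 1.4154
  prox(v) = soft_thresh(1.4154, 0.0177) = 1.3977
Iteration 3: beta = 0.5, y = 1.3977 + 0.5*(1.3977 - 2.3753) = 0.9089
  grad(y) = 3.7245, v = y - alpha*grad = 0.799
  prox(v) = soft_thresh(0.799, 0.0177) = 0.7813
f(x_3) = 7*0.7813^2 - 9*0.7813 + 0.6*|0.7813| = -2.2899


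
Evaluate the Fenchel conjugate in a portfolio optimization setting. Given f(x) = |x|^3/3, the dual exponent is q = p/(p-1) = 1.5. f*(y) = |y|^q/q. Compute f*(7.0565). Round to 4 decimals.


The conjugate exponent q satisfies 1/p + 1/q = 1.
p = 3, so q = 3/(3 - 1) = 1.5
|y|^q = 7.0565^1.5 = 18.7449
f*(7.0565) = 18.7449 / 1.5 = 12.4966


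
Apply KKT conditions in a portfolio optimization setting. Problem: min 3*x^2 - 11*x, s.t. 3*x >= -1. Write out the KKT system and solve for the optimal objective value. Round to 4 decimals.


Step 1: Try lambda = 0 (constraint inactive).
Stationarity: 2*3*x - 11 = 0
x* = 11/(2*3) = 11/6 = 1.8333 (rounded; the exact value 11/6 is used below)
Check constraint: 3*1.8333 = 5.4999 >= -1 -- satisfied.
Step 2: Compute optimal value.
f(x*) = 3*(11/6)^2 - 11*(11/6) = -10.0833


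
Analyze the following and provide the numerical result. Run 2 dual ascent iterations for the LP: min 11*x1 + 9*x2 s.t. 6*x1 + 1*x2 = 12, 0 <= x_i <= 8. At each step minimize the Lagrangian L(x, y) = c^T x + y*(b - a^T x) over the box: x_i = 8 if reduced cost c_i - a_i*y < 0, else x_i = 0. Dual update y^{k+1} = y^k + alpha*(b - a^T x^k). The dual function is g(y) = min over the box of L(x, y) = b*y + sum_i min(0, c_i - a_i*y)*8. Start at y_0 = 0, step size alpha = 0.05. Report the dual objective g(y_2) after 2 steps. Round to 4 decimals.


Dual ascent for LP: min 11*x1 + 9*x2, 6*x1 + 1*x2 = 12, 0 <= x_i <= 8
Step 1: y^k = 0.0, reduced costs: (11.0, 9.0)
  x^k = (0.0, 0.0), subgradient = b - a^T x = 12.0
  y^{k+1} = 0.0 + 0.05*12.0 = 0.6
Step 2: y^k = 0.6, reduced costs: (7.4, 8.4)
  x^k = (0.0, 0.0), subgradient = b - a^T x = 12.0
  y^{k+1} = 0.6 + 0.05*12.0 = 1.2
Dual objective at y_2 = 1.2: reduced costs (3.8, 7.8), box minimizer x = (0.0, 0.0)
g(y_2) = b*y + (c1 - a1*y)*x1 + (c2 - a2*y)*x2 = 12*1.2 + 3.8*0.0 + 7.8*0.0 = 14.4 + 0.0 + 0.0 = 14.4


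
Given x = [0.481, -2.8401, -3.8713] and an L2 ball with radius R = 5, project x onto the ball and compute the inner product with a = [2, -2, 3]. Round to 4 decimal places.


Step 1: Compute ||x|| (intermediates to 6 decimals).
||x|| = sqrt(0.481^2 + (-2.8401)^2 + (-3.8713)^2) = 4.825401
Step 2: Project.
Since ||x|| <= R, proj = x (no scaling needed).
proj(x) = [0.481, -2.8401, -3.8713]
Step 3: Dot product.
a^T * proj(x) = 2*0.481 - 2*(-2.8401) + 3*(-3.8713) = -4.9717


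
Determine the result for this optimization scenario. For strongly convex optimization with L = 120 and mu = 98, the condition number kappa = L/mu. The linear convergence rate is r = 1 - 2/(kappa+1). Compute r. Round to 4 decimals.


Step 1: Compute the condition number.
kappa = L/mu = 120/98 = 1.2245
Step 2: Compute the convergence rate.
r = 1 - 2/(kappa + 1) = 1 - 2*mu/(L + mu) = (L - mu)/(L + mu) = 22/218 = 0.1009


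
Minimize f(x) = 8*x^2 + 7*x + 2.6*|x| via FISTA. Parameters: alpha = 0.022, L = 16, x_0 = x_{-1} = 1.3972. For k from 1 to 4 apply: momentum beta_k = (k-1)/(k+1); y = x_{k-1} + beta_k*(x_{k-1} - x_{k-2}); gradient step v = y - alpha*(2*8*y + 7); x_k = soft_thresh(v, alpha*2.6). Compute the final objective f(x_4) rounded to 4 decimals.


FISTA on f(x) = 8*x^2 + 7*x + 2.6*|x|
L = 16, alpha = 0.022
Iteration 1: beta = 0.0, y = 1.3972 + 0.0*(1.3972 - 1.3972) = 1.3972
  grad(y) = 29.3552, v = y - alpha*grad = 0.7514
  prox(v) = soft_thresh(0.7514, 0.0572) = 0.6942
Iteration 2: beta = 0.3333, y = 0.6942 + 0.3333*(0.6942 - 1.3972) = 0.4598
  grad(y) = 14.3576, v = y - alpha*grad = 0.144
  prox(v) = soft_thresh(0.144, 0.0572) = 0.0868
Iteration 3: beta = 0.5, y = 0.0868 + 0.5*(0.0868 - 0.6942) = -0.2169
  grad(y) = 3.5293, v = y - alpha*grad = -0.2946
  prox(v) = soft_thresh(-0.2946, 0.0572) = -0.2374
Iteration 4: beta = 0.6, y = -0.2374 + 0.6*(-0.2374 - 0.0868) = -0.4319
  grad(y) = 0.0904, v = y - alpha*grad = -0.4338
  prox(v) = soft_thresh(-0.4338, 0.0572) = -0.3766
f(x_4) = 8*(-0.3766)^2 + 7*(-0.3766) + 2.6*|-0.3766| = -0.5224


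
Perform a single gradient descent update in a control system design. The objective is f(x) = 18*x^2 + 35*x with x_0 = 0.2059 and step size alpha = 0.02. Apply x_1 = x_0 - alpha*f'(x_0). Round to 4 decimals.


We compute the gradient at x_0 and apply the update.
f'(x) = 36*x + 35
f'(0.2059) = 36*0.2059 + 35 = 42.4124
x_1 = 0.2059 - 0.02*42.4124 = -0.6423


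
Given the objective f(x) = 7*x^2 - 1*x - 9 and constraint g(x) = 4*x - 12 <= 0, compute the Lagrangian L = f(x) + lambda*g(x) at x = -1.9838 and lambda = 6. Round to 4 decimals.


Step 1: Evaluate f(x).
f(-1.9838) = 7*(-1.9838)^2 - 1*(-1.9838) - 9 = 20.532
Step 2: Evaluate g(x).
g(-1.9838) = 4*-1.9838 - 12 = -19.9352
Step 3: Compute Lagrangian.
L = 20.532 + 6*-19.9352 = -99.0792


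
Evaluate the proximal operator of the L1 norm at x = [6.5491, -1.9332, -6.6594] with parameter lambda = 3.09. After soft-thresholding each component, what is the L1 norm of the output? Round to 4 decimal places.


Soft-thresholding with lambda = 3.09:
prox(6.5491) = sign(6.5491)*max(|6.5491| - 3.09, 0) = 3.4591
prox(-1.9332) = sign(-1.9332)*max(|-1.9332| - 3.09, 0) = 0.0
prox(-6.6594) = sign(-6.6594)*max(|-6.6594| - 3.09, 0) = -3.5694
prox(x) = [3.4591, 0.0, -3.5694]
||prox(x)||_1 = 3.4591 + 0.0 + 3.5694 = 7.0285


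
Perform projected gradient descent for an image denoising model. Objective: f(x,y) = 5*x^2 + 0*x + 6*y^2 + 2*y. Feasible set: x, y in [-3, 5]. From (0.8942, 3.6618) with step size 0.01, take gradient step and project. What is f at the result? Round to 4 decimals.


Step 1: Compute gradient at (0.8942, 3.6618).
grad_x = 2*5*0.8942 + 0 = 8.942
grad_y = 2*6*3.6618 + 2 = 45.9416
Step 2: Gradient step.
x_raw = 0.8942 - 0.01*8.942 = 0.8048
y_raw = 3.6618 - 0.01*45.9416 = 3.2024
Step 3: Project onto [-3, 5].
x_proj = clip(0.8048) = 0.8048
y_proj = clip(3.2024) = 3.2024
Step 4: Evaluate f.
f(0.8048, 3.2024) = 71.1747


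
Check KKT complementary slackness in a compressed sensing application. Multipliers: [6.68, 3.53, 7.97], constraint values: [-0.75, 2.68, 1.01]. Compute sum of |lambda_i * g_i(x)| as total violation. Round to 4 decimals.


KKT complementary slackness check:
lambda_1 * g_1 = 6.68 * -0.75 = -5.01
lambda_2 * g_2 = 3.53 * 2.68 = 9.4604
lambda_3 * g_3 = 7.97 * 1.01 = 8.0497
Total violation = 5.01 + 9.4604 + 8.0497 = 22.5201


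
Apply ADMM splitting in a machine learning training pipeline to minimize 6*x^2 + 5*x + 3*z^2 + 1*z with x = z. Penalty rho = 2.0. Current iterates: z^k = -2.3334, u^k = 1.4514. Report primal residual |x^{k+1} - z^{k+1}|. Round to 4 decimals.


ADMM iteration with rho = 2.0, z^k = -2.3334, u^k = 1.4514
Step 1: x-update.
Minimize 6*x^2 + 5*x + (2.0/2)*(x + 2.3334 + 1.4514)^2
FOC: (2*6 + 2.0)*x = -5 + 2.0*(-2.3334 - 1.4514)
x^{k+1} = -0.8978
Step 2: z-update.
Minimize 3*z^2 + 1*z + (2.0/2)*(-0.8978 - z + 1.4514)^2
FOC: (2*3 + 2.0)*z = -1 + 2.0*(-0.8978 + 1.4514)
z^{k+1} = 0.0134
Step 3: u-update.
u^{k+1} = 1.4514 - 0.8978 - 0.0134 = 0.5402
Step 4: Primal residual = |-0.8978 - 0.0134| = 0.9112


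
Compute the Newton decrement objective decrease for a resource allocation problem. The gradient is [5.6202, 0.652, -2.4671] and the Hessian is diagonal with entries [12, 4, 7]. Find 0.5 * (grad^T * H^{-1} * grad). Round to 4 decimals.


Step 1: H is diagonal, so H^(-1) * g = [0.4684, 0.163, -0.3524].
Step 2: g^T H^(-1) g = sum_i g_i^2 / H_ii
  = (5.6202)^2/12 + (0.652)^2/4 + (-2.4671)^2/7
  = 2.6322 + 0.1063 + 0.8695 = 3.608
Step 3: Objective decrease = 0.5 * g^T H^(-1) g = 1.804


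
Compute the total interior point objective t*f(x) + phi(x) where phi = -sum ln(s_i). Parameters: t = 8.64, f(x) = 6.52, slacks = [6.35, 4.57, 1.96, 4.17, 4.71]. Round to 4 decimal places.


Step 1: Compute log-barrier.
ln values: [1.8485, 1.5195, 0.6729, 1.4279, 1.5497]
phi = -(1.8485 + 1.5195 + 0.6729 + 1.4279 + 1.5497) = -7.0185
Step 2: Compute augmented objective.
t*f(x) = 8.64*6.52 = 56.3328
Total = 56.3328 - 7.0185 = 49.3143


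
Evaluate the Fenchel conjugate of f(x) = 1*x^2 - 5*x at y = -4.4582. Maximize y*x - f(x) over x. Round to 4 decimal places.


f*(y) = sup_x {y*x - a*x^2 - b*x} = sup_x {(y-b)*x - a*x^2}
FOC: (y - b) - 2a*x = 0 => x* = (y - b)/(2a)
x* = (-4.4582 + 5)/(2*1) = 0.2709
f*(-4.4582) = (y-b)^2/(4a) = (-4.4582 + 5)^2/(4*1)
= 0.2935/4 = 0.0734
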